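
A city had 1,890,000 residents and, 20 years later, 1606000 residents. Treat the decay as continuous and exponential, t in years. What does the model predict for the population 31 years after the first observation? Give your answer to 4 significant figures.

r = ln(1606000/1890000) / 20 ≈ -0.008142 per year
P(31) = 1890000 · e^(-0.008142·31) = 1890000 · 0.77694 ≈ 1468424.41

≈ 1,468,000 residents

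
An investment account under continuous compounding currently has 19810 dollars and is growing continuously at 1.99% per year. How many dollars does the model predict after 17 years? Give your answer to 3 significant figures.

≈ 27,800 dollars

P(17) = 19810 · e^(0.0199·17) = 19810 · e^(0.3383)
= 19810 · 1.40256 ≈ 27784.74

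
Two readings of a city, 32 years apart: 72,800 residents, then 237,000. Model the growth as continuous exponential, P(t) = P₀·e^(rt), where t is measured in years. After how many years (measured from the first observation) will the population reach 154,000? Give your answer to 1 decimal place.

t ≈ 20.3 years

r = ln(237000/72800) / 32 ≈ 0.036886 per year
t = ln(154000/72800) / r = 0.74924 / 0.036886 ≈ 20.312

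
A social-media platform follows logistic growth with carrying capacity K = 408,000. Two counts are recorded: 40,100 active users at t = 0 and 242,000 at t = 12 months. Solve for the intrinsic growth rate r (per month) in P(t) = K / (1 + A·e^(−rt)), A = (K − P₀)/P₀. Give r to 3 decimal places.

r ≈ 0.216 per month

A = (408000 − 40100)/40100 = 9.17456
242000 = 408000/(1 + 9.17456·e^(−r·12)) → e^(−12r) = (1.68595 − 1)/9.17456 = 0.074767
r = −ln(0.074767)/12 = 2.59338/12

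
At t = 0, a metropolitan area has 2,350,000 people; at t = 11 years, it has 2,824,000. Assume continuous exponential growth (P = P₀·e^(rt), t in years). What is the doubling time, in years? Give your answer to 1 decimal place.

doubling time ≈ 41.5 years

r = ln(2824000/2350000) / 11 = ln(1.2017) / 11 ≈ 0.016704 per year
doubling time = ln 2 / |r| = 0.69315 / 0.016704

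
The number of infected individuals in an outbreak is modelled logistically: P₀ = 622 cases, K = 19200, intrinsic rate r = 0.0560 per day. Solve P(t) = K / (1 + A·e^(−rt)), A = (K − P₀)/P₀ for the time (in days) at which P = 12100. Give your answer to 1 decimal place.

A = (19200 − 622)/622 = 29.86817
12100 = 19200/(1 + 29.86817·e^(−0.056t)) → 1 + 29.86817·e^(−0.056t) = 1.58678
e^(−0.056t) = 0.019646 → t = ln(50.90209)/0.056 = 3.9299/0.056

t ≈ 70.2 days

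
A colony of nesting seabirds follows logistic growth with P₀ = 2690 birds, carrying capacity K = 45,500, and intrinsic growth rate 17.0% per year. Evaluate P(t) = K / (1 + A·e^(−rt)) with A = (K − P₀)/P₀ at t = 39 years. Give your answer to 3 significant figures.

A = (45500 − 2690)/2690 = 15.9145
P(39) = 45500 / (1 + 15.9145·e^(−0.17·39)) = 45500 / (1 + 15.9145·0.00132)
= 45500 / 1.02101 ≈ 44563.73

≈ 44,600 birds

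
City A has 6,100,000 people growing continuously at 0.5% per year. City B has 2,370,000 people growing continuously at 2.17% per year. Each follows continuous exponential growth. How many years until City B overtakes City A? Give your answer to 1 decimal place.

t ≈ 56.6 years

6100000·e^(0.005t) = 2370000·e^(0.0217t)
6100000/2370000 = e^((0.0217 − 0.005)t) → ln(2.57384) = 0.0167·t
t = 0.9454 / 0.0167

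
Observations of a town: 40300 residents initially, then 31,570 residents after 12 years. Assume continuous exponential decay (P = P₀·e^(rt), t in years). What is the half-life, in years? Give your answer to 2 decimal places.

half-life ≈ 34.07 years

r = ln(31570/40300) / 12 = ln(0.78337) / 12 ≈ -0.020345 per year
half-life = ln 2 / |r| = 0.69315 / 0.020345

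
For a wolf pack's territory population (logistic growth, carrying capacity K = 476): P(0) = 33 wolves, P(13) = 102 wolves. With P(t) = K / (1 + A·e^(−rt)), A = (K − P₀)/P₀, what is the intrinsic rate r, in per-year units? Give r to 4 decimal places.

A = (476 − 33)/33 = 13.42424
102 = 476/(1 + 13.42424·e^(−r·13)) → e^(−13r) = (4.66667 − 1)/13.42424 = 0.273138
r = −ln(0.273138)/13 = 1.29778/13

r ≈ 0.0998 per year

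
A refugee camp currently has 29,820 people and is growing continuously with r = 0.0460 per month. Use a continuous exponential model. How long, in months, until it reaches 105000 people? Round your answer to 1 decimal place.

t ≈ 27.4 months

105000 = 29820 · e^(0.046·t)
t = ln(105000/29820) / 0.046 = ln(3.52113) / 0.046 = 1.25878 / 0.046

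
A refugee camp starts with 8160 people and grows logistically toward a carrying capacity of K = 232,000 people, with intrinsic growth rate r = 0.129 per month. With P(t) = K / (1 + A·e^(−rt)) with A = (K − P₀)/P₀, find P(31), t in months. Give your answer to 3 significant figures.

A = (232000 − 8160)/8160 = 27.43137
P(31) = 232000 / (1 + 27.43137·e^(−0.129·31)) = 232000 / (1 + 27.43137·0.018334)
= 232000 / 1.50293 ≈ 154365.57

≈ 154,000 people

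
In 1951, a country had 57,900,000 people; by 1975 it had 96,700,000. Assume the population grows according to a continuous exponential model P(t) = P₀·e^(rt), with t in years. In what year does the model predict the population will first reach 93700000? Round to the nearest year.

r = ln(96700000/57900000) / 24 = 0.5129/24 ≈ 0.021371 per year
t = ln(93700000/57900000) / r = 0.48138/0.021371 ≈ 22.53 years after 1951

year 1974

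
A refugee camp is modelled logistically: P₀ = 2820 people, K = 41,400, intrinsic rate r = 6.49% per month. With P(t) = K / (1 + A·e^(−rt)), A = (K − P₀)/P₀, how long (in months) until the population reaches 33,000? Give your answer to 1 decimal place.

t ≈ 61.4 months

A = (41400 − 2820)/2820 = 13.68085
33000 = 41400/(1 + 13.68085·e^(−0.0649t)) → 1 + 13.68085·e^(−0.0649t) = 1.25455
e^(−0.0649t) = 0.018606 → t = ln(53.7462)/0.0649 = 3.98427/0.0649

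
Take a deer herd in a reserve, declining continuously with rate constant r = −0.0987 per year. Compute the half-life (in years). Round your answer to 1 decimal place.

half-life = ln(2) / |r| = 0.69315 / 0.0987

half-life ≈ 7.0 years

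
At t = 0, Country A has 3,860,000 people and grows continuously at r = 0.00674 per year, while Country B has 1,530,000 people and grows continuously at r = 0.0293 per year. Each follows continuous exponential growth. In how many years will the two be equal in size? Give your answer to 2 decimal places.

3860000·e^(0.00674t) = 1530000·e^(0.0293t)
3860000/1530000 = e^((0.0293 − 0.00674)t) → ln(2.52288) = 0.02256·t
t = 0.9254 / 0.02256

t ≈ 41.02 years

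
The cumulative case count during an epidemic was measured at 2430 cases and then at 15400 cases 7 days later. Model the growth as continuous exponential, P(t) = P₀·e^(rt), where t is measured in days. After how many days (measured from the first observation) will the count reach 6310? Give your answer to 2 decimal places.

t ≈ 3.62 days

r = ln(15400/2430) / 7 ≈ 0.263782 per day
t = ln(6310/2430) / r = 0.95424 / 0.263782 ≈ 3.618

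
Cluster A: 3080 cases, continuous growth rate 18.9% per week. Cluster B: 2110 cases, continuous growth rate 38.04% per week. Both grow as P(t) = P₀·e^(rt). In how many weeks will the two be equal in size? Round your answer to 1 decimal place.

t ≈ 2.0 weeks

3080·e^(0.189t) = 2110·e^(0.3804t)
3080/2110 = e^((0.3804 − 0.189)t) → ln(1.45972) = 0.1914·t
t = 0.37824 / 0.1914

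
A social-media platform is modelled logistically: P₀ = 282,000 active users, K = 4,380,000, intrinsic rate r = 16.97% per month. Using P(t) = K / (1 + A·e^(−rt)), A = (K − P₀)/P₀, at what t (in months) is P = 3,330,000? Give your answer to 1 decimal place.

t ≈ 22.6 months

A = (4380000 − 282000)/282000 = 14.53191
3330000 = 4380000/(1 + 14.53191·e^(−0.1697t)) → 1 + 14.53191·e^(−0.1697t) = 1.31532
e^(−0.1697t) = 0.021698 → t = ln(46.08693)/0.1697 = 3.83053/0.1697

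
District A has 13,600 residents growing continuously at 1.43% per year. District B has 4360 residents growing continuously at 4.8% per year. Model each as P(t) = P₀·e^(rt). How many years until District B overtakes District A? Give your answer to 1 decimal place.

13600·e^(0.0143t) = 4360·e^(0.048t)
13600/4360 = e^((0.048 − 0.0143)t) → ln(3.11927) = 0.0337·t
t = 1.1376 / 0.0337

t ≈ 33.8 years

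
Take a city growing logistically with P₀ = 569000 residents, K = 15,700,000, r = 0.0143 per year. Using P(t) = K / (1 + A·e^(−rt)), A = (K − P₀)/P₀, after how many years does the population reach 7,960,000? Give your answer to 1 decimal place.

t ≈ 231.4 years

A = (15700000 − 569000)/569000 = 26.59227
7960000 = 15700000/(1 + 26.59227·e^(−0.0143t)) → 1 + 26.59227·e^(−0.0143t) = 1.97236
e^(−0.0143t) = 0.036566 → t = ln(27.34812)/0.0143 = 3.30865/0.0143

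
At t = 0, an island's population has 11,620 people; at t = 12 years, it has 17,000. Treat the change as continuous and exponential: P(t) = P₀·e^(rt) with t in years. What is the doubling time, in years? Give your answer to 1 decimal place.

r = ln(17000/11620) / 12 = ln(1.46299) / 12 ≈ 0.031707 per year
doubling time = ln 2 / |r| = 0.69315 / 0.031707

doubling time ≈ 21.9 years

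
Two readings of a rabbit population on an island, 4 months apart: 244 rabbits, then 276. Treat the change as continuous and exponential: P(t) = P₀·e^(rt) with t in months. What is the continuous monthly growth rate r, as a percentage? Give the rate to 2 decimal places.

r ≈ 3.08% per month

276 = 244 · e^(r·4)
e^(4r) = 276/244 = 1.13115
r = ln(1.13115) / 4 = 0.12323 / 4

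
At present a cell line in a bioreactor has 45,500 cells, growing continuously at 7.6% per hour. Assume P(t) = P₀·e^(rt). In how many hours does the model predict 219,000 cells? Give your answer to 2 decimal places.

t ≈ 20.68 hours

219000 = 45500 · e^(0.076·t)
t = ln(219000/45500) / 0.076 = ln(4.81319) / 0.076 = 1.57136 / 0.076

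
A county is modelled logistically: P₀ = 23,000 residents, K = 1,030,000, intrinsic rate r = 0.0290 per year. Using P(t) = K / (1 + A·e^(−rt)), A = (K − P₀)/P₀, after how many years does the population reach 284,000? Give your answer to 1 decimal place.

A = (1030000 − 23000)/23000 = 43.78261
284000 = 1030000/(1 + 43.78261·e^(−0.029t)) → 1 + 43.78261·e^(−0.029t) = 3.62676
e^(−0.029t) = 0.059996 → t = ln(16.66791)/0.029 = 2.81349/0.029

t ≈ 97.0 years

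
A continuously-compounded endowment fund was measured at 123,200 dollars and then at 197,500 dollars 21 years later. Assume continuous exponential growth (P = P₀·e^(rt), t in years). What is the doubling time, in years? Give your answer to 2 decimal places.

doubling time ≈ 30.84 years

r = ln(197500/123200) / 21 = ln(1.60308) / 21 ≈ 0.022473 per year
doubling time = ln 2 / |r| = 0.69315 / 0.022473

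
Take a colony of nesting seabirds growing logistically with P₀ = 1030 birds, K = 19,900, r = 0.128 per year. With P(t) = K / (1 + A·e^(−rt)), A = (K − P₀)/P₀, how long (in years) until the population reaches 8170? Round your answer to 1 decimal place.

A = (19900 − 1030)/1030 = 18.32039
8170 = 19900/(1 + 18.32039·e^(−0.128t)) → 1 + 18.32039·e^(−0.128t) = 2.43574
e^(−0.128t) = 0.078368 → t = ln(12.76024)/0.128 = 2.54633/0.128

t ≈ 19.9 years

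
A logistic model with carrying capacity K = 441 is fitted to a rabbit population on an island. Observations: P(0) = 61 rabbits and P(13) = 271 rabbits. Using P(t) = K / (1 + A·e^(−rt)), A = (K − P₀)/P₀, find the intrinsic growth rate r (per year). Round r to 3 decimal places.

A = (441 − 61)/61 = 6.22951
271 = 441/(1 + 6.22951·e^(−r·13)) → e^(−13r) = (1.62731 − 1)/6.22951 = 0.100699
r = −ln(0.100699)/13 = 2.29562/13

r ≈ 0.177 per year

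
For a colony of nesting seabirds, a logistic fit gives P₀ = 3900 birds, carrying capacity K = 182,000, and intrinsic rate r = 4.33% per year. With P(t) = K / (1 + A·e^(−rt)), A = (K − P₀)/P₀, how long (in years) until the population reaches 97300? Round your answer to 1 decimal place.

A = (182000 − 3900)/3900 = 45.66667
97300 = 182000/(1 + 45.66667·e^(−0.0433t)) → 1 + 45.66667·e^(−0.0433t) = 1.8705
e^(−0.0433t) = 0.019062 → t = ln(52.46006)/0.0433 = 3.96005/0.0433

t ≈ 91.5 years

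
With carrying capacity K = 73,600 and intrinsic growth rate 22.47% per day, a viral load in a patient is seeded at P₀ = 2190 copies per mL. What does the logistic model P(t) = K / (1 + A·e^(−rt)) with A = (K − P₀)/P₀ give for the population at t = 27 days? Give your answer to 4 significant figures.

A = (73600 − 2190)/2190 = 32.60731
P(27) = 73600 / (1 + 32.60731·e^(−0.2247·27)) = 73600 / (1 + 32.60731·0.002318)
= 73600 / 1.0756 ≈ 68427.24

≈ 68,430 copies per mL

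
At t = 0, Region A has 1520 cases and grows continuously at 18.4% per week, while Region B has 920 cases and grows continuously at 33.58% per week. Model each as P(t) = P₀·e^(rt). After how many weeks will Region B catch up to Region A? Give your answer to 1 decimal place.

1520·e^(0.184t) = 920·e^(0.3358t)
1520/920 = e^((0.3358 − 0.184)t) → ln(1.65217) = 0.1518·t
t = 0.50209 / 0.1518

t ≈ 3.3 weeks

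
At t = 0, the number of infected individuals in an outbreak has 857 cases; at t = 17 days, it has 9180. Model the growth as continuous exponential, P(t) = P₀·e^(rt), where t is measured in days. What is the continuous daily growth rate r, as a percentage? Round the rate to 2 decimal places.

9180 = 857 · e^(r·17)
e^(17r) = 9180/857 = 10.71179
r = ln(10.71179) / 17 = 2.37134 / 17

r ≈ 13.95% per day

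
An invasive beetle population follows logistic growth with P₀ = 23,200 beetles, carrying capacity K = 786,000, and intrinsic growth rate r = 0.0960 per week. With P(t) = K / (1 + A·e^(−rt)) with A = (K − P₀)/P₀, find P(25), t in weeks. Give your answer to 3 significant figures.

A = (786000 − 23200)/23200 = 32.87931
P(25) = 786000 / (1 + 32.87931·e^(−0.096·25)) = 786000 / (1 + 32.87931·0.090718)
= 786000 / 3.98274 ≈ 197351.39

≈ 197,000 beetles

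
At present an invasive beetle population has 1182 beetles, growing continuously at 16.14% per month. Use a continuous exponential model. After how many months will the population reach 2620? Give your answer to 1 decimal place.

2620 = 1182 · e^(0.1614·t)
t = ln(2620/1182) / 0.1614 = ln(2.21658) / 0.1614 = 0.79597 / 0.1614

t ≈ 4.9 months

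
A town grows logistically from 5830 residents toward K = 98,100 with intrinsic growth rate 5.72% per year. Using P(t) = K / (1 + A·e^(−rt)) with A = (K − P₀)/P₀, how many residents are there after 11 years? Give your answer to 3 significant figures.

≈ 10,400 residents

A = (98100 − 5830)/5830 = 15.82676
P(11) = 98100 / (1 + 15.82676·e^(−0.0572·11)) = 98100 / (1 + 15.82676·0.533018)
= 98100 / 9.43595 ≈ 10396.41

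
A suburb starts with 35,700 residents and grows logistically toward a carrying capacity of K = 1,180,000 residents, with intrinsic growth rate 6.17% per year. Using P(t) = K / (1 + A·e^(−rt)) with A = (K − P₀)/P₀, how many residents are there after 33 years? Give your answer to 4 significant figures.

≈ 227,600 residents

A = (1180000 − 35700)/35700 = 32.05322
P(33) = 1180000 / (1 + 32.05322·e^(−0.0617·33)) = 1180000 / (1 + 32.05322·0.130537)
= 1180000 / 5.18413 ≈ 227617.95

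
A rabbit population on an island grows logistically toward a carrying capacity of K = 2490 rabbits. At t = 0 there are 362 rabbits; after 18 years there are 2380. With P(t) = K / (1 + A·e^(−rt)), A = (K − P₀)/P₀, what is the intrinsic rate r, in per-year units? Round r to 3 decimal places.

r ≈ 0.269 per year

A = (2490 − 362)/362 = 5.87845
2380 = 2490/(1 + 5.87845·e^(−r·18)) → e^(−18r) = (1.04622 − 1)/5.87845 = 0.007862
r = −ln(0.007862)/18 = 4.84567/18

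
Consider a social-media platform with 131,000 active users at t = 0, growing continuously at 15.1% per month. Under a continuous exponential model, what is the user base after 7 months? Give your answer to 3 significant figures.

≈ 377,000 active users

P(7) = 131000 · e^(0.151·7) = 131000 · e^(1.057)
= 131000 · 2.87772 ≈ 376981.96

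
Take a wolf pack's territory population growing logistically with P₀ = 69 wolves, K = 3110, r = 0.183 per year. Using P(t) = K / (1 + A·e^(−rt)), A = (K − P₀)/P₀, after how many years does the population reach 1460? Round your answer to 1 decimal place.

A = (3110 − 69)/69 = 44.07246
1460 = 3110/(1 + 44.07246·e^(−0.183t)) → 1 + 44.07246·e^(−0.183t) = 2.13014
e^(−0.183t) = 0.025643 → t = ln(38.99745)/0.183 = 3.6635/0.183

t ≈ 20.0 years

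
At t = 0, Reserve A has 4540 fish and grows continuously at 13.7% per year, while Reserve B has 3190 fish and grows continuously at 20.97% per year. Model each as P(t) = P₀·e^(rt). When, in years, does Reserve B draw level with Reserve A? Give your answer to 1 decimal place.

t ≈ 4.9 years

4540·e^(0.137t) = 3190·e^(0.2097t)
4540/3190 = e^((0.2097 − 0.137)t) → ln(1.4232) = 0.0727·t
t = 0.35291 / 0.0727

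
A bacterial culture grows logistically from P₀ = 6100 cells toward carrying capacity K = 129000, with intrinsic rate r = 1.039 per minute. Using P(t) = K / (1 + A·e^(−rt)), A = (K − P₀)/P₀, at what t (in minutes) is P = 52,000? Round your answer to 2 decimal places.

t ≈ 2.51 minutes

A = (129000 − 6100)/6100 = 20.14754
52000 = 129000/(1 + 20.14754·e^(−1.039t)) → 1 + 20.14754·e^(−1.039t) = 2.48077
e^(−1.039t) = 0.073496 → t = ln(13.60613)/1.039 = 2.61052/1.039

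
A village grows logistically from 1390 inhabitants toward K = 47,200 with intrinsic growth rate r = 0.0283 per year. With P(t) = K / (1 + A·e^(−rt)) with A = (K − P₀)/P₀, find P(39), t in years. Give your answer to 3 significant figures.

A = (47200 − 1390)/1390 = 32.95683
P(39) = 47200 / (1 + 32.95683·e^(−0.0283·39)) = 47200 / (1 + 32.95683·0.331642)
= 47200 / 11.92986 ≈ 3956.46

≈ 3,960 inhabitants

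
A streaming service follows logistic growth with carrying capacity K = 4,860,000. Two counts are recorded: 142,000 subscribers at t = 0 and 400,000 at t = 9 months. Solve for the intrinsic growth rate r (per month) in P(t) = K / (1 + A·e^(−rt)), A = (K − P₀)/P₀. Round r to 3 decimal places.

r ≈ 0.121 per month

A = (4860000 − 142000)/142000 = 33.22535
400000 = 4860000/(1 + 33.22535·e^(−r·9)) → e^(−9r) = (12.15 − 1)/33.22535 = 0.335587
r = −ln(0.335587)/9 = 1.09187/9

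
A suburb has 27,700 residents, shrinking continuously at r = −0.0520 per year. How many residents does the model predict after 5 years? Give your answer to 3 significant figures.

P(5) = 27700 · e^(-0.052·5) = 27700 · e^(-0.26)
= 27700 · 0.77105 ≈ 21358.13

≈ 21,400 residents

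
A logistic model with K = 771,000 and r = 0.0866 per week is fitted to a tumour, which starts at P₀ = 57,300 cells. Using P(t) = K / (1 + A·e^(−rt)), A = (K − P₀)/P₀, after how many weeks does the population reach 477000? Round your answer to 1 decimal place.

t ≈ 34.7 weeks

A = (771000 − 57300)/57300 = 12.4555
477000 = 771000/(1 + 12.4555·e^(−0.0866t)) → 1 + 12.4555·e^(−0.0866t) = 1.61635
e^(−0.0866t) = 0.049484 → t = ln(20.20841)/0.0866 = 3.0061/0.0866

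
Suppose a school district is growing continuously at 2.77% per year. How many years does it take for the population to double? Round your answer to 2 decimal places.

doubling time = ln(2) / |r| = 0.69315 / 0.0277

doubling time ≈ 25.02 years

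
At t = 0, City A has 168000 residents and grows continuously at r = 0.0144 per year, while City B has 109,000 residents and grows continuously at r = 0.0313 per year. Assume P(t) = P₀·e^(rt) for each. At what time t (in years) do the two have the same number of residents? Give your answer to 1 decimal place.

t ≈ 25.6 years

168000·e^(0.0144t) = 109000·e^(0.0313t)
168000/109000 = e^((0.0313 − 0.0144)t) → ln(1.54128) = 0.0169·t
t = 0.43262 / 0.0169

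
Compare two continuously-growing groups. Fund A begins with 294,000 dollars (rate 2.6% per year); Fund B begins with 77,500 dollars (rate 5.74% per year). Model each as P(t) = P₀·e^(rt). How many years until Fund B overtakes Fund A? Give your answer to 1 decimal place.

294000·e^(0.026t) = 77500·e^(0.0574t)
294000/77500 = e^((0.0574 − 0.026)t) → ln(3.79355) = 0.0314·t
t = 1.3333 / 0.0314

t ≈ 42.5 years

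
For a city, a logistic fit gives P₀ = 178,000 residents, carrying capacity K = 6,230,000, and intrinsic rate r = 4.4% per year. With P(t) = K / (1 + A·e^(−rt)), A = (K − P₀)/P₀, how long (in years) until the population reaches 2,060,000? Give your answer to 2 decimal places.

t ≈ 64.12 years

A = (6230000 − 178000)/178000 = 34
2060000 = 6230000/(1 + 34·e^(−0.044t)) → 1 + 34·e^(−0.044t) = 3.02427
e^(−0.044t) = 0.059537 → t = ln(16.79616)/0.044 = 2.82115/0.044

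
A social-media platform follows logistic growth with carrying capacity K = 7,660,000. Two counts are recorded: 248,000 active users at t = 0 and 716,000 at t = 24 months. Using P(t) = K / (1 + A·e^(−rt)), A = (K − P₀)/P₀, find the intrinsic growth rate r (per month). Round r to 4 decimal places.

r ≈ 0.0469 per month

A = (7660000 − 248000)/248000 = 29.8871
716000 = 7660000/(1 + 29.8871·e^(−r·24)) → e^(−24r) = (10.69832 − 1)/29.8871 = 0.324499
r = −ln(0.324499)/24 = 1.12547/24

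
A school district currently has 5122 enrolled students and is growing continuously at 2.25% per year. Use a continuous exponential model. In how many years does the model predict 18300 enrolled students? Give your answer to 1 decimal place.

t ≈ 56.6 years

18300 = 5122 · e^(0.0225·t)
t = ln(18300/5122) / 0.0225 = ln(3.57282) / 0.0225 = 1.27336 / 0.0225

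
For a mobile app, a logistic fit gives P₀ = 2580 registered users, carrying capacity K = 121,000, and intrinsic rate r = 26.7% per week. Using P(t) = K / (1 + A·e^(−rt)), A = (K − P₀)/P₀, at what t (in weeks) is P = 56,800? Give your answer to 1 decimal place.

t ≈ 13.9 weeks

A = (121000 − 2580)/2580 = 45.89922
56800 = 121000/(1 + 45.89922·e^(−0.267t)) → 1 + 45.89922·e^(−0.267t) = 2.13028
e^(−0.267t) = 0.024625 → t = ln(40.60866)/0.267 = 3.70398/0.267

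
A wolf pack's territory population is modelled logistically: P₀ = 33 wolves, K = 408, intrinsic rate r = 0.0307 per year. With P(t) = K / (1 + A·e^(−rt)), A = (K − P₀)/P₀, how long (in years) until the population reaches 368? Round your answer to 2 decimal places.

t ≈ 151.45 years

A = (408 − 33)/33 = 11.36364
368 = 408/(1 + 11.36364·e^(−0.0307t)) → 1 + 11.36364·e^(−0.0307t) = 1.1087
e^(−0.0307t) = 0.009565 → t = ln(104.54545)/0.0307 = 4.64962/0.0307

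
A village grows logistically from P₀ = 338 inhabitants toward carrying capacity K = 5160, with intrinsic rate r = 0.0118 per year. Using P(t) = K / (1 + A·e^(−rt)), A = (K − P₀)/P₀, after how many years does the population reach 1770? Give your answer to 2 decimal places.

t ≈ 170.17 years

A = (5160 − 338)/338 = 14.26627
1770 = 5160/(1 + 14.26627·e^(−0.0118t)) → 1 + 14.26627·e^(−0.0118t) = 2.91525
e^(−0.0118t) = 0.134251 → t = ln(7.44876)/0.0118 = 2.00805/0.0118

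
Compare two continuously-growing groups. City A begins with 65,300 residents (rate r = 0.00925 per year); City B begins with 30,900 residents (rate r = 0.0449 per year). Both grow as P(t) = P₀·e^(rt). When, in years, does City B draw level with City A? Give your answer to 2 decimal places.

t ≈ 20.99 years

65300·e^(0.00925t) = 30900·e^(0.0449t)
65300/30900 = e^((0.0449 − 0.00925)t) → ln(2.11327) = 0.03565·t
t = 0.74824 / 0.03565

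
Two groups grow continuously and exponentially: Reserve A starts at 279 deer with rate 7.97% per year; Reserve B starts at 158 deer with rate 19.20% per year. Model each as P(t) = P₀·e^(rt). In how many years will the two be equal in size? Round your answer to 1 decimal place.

279·e^(0.0797t) = 158·e^(0.192t)
279/158 = e^((0.192 − 0.0797)t) → ln(1.76582) = 0.1123·t
t = 0.56862 / 0.1123

t ≈ 5.1 years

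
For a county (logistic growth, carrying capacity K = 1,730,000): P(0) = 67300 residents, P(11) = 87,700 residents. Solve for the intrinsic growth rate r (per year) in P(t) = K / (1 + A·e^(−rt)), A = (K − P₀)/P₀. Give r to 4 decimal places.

A = (1730000 − 67300)/67300 = 24.70579
87700 = 1730000/(1 + 24.70579·e^(−r·11)) → e^(−11r) = (19.72634 − 1)/24.70579 = 0.757974
r = −ln(0.757974)/11 = 0.27711/11

r ≈ 0.0252 per year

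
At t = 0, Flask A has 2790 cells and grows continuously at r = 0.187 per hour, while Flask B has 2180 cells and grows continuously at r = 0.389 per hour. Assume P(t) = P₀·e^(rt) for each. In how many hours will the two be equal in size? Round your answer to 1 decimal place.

t ≈ 1.2 hours

2790·e^(0.187t) = 2180·e^(0.389t)
2790/2180 = e^((0.389 − 0.187)t) → ln(1.27982) = 0.202·t
t = 0.24672 / 0.202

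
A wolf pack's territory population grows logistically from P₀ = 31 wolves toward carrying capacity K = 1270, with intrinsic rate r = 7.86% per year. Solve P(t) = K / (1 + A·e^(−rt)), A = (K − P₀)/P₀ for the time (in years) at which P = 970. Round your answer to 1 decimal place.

t ≈ 61.9 years

A = (1270 − 31)/31 = 39.96774
970 = 1270/(1 + 39.96774·e^(−0.0786t)) → 1 + 39.96774·e^(−0.0786t) = 1.30928
e^(−0.0786t) = 0.007738 → t = ln(129.22903)/0.0786 = 4.86159/0.0786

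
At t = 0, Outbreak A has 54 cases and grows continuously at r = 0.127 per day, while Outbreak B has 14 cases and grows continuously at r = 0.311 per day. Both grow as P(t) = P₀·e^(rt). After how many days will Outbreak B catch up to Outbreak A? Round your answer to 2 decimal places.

t ≈ 7.34 days

54·e^(0.127t) = 14·e^(0.311t)
54/14 = e^((0.311 − 0.127)t) → ln(3.85714) = 0.184·t
t = 1.34993 / 0.184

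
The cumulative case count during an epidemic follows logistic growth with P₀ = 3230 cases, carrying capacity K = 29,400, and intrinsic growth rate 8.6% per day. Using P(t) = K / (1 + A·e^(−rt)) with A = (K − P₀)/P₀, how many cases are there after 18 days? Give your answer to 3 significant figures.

≈ 10,800 cases

A = (29400 − 3230)/3230 = 8.10217
P(18) = 29400 / (1 + 8.10217·e^(−0.086·18)) = 29400 / (1 + 8.10217·0.212673)
= 29400 / 2.72311 ≈ 10796.47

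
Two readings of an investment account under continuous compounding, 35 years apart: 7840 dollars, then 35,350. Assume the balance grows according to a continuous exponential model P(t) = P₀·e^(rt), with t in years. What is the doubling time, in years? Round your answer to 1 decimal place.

doubling time ≈ 16.1 years

r = ln(35350/7840) / 35 = ln(4.50893) / 35 ≈ 0.04303 per year
doubling time = ln 2 / |r| = 0.69315 / 0.04303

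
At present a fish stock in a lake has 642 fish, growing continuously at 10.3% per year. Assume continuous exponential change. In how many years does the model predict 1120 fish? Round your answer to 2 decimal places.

1120 = 642 · e^(0.103·t)
t = ln(1120/642) / 0.103 = ln(1.74455) / 0.103 = 0.5565 / 0.103

t ≈ 5.40 years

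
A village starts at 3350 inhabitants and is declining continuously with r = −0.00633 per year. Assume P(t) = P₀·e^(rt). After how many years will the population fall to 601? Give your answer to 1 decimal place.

601 = 3350 · e^(-0.00633·t)
t = ln(601/3350) / -0.00633 = ln(0.1794) / -0.00633 = -1.71812 / -0.00633

t ≈ 271.4 years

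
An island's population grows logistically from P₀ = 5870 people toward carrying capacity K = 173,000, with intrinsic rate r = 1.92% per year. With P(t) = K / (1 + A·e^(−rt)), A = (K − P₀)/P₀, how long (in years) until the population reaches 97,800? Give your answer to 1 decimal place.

t ≈ 188.1 years

A = (173000 − 5870)/5870 = 28.47189
97800 = 173000/(1 + 28.47189·e^(−0.0192t)) → 1 + 28.47189·e^(−0.0192t) = 1.76892
e^(−0.0192t) = 0.027006 → t = ln(37.0286)/0.0192 = 3.61169/0.0192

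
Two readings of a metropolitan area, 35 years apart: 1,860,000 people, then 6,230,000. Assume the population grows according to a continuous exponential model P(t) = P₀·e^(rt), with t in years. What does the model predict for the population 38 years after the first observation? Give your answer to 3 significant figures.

≈ 6,910,000 people

r = ln(6230000/1860000) / 35 ≈ 0.034537 per year
P(38) = 1860000 · e^(0.034537·38) = 1860000 · 3.71512 ≈ 6910125.14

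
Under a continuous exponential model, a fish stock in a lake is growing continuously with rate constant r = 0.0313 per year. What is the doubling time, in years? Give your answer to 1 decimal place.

doubling time = ln(2) / |r| = 0.69315 / 0.0313

doubling time ≈ 22.1 years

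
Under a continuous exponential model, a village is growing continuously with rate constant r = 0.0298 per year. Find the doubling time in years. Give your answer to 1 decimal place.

doubling time = ln(2) / |r| = 0.69315 / 0.0298

doubling time ≈ 23.3 years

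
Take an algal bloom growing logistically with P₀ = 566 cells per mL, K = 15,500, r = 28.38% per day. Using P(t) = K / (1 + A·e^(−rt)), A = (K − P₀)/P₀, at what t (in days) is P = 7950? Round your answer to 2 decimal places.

t ≈ 11.71 days

A = (15500 − 566)/566 = 26.38516
7950 = 15500/(1 + 26.38516·e^(−0.2838t)) → 1 + 26.38516·e^(−0.2838t) = 1.94969
e^(−0.2838t) = 0.035993 → t = ln(27.78305)/0.2838 = 3.32443/0.2838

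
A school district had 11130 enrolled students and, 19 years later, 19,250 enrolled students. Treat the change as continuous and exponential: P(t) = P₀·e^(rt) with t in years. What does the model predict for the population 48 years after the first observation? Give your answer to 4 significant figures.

r = ln(19250/11130) / 19 ≈ 0.028835 per year
P(48) = 11130 · e^(0.028835·48) = 11130 · 3.99117 ≈ 44421.74

≈ 44,420 enrolled students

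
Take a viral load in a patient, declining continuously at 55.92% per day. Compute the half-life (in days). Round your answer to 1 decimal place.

half-life ≈ 1.2 days

half-life = ln(2) / |r| = 0.69315 / 0.5592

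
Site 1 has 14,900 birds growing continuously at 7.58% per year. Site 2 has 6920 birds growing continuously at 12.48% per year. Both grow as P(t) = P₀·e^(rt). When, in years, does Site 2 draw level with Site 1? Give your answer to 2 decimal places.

14900·e^(0.0758t) = 6920·e^(0.1248t)
14900/6920 = e^((0.1248 − 0.0758)t) → ln(2.15318) = 0.049·t
t = 0.76695 / 0.049

t ≈ 15.65 years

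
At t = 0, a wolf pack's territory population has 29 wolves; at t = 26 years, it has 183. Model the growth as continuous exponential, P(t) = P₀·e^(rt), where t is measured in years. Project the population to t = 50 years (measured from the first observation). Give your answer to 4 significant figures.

r = ln(183/29) / 26 ≈ 0.070853 per year
P(50) = 29 · e^(0.070853·50) = 29 · 34.5592 ≈ 1002.22

≈ 1,002 wolves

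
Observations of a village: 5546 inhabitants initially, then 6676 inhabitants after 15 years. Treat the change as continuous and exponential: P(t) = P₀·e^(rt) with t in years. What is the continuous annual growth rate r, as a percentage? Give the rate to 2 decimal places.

r ≈ 1.24% per year

6676 = 5546 · e^(r·15)
e^(15r) = 6676/5546 = 1.20375
r = ln(1.20375) / 15 = 0.18544 / 15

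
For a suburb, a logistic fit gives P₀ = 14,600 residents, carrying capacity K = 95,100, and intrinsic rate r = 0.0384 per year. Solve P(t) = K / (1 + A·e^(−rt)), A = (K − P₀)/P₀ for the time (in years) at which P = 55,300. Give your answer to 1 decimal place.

t ≈ 53.0 years

A = (95100 − 14600)/14600 = 5.5137
55300 = 95100/(1 + 5.5137·e^(−0.0384t)) → 1 + 5.5137·e^(−0.0384t) = 1.71971
e^(−0.0384t) = 0.130531 → t = ln(7.66099)/0.0384 = 2.03614/0.0384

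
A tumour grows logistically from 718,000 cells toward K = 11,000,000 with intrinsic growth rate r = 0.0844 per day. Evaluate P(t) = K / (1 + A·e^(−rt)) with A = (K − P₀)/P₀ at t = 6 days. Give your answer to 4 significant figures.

A = (11000000 − 718000)/718000 = 14.32033
P(6) = 11000000 / (1 + 14.32033·e^(−0.0844·6)) = 11000000 / (1 + 14.32033·0.602661)
= 11000000 / 9.63031 ≈ 1142226.91

≈ 1,142,000 cells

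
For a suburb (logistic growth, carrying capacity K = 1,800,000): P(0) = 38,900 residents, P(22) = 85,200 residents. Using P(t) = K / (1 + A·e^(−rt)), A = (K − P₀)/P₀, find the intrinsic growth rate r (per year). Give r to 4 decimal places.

r ≈ 0.0368 per year

A = (1800000 − 38900)/38900 = 45.27249
85200 = 1800000/(1 + 45.27249·e^(−r·22)) → e^(−22r) = (21.12676 − 1)/45.27249 = 0.444569
r = −ln(0.444569)/22 = 0.81065/22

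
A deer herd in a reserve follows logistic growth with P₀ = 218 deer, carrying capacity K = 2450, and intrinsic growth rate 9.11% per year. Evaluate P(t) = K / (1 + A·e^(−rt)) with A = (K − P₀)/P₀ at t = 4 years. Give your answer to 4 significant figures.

A = (2450 − 218)/218 = 10.23853
P(4) = 2450 / (1 + 10.23853·e^(−0.0911·4)) = 2450 / (1 + 10.23853·0.694613)
= 2450 / 8.11182 ≈ 302.03

≈ 302.0 deer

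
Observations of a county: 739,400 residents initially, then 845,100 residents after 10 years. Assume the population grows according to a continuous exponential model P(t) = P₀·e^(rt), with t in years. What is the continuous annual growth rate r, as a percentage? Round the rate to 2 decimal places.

845100 = 739400 · e^(r·10)
e^(10r) = 845100/739400 = 1.14295
r = ln(1.14295) / 10 = 0.13362 / 10

r ≈ 1.34% per year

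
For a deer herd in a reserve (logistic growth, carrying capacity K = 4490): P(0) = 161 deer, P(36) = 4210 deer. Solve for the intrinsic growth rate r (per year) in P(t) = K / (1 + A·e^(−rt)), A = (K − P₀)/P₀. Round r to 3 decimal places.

r ≈ 0.167 per year

A = (4490 − 161)/161 = 26.8882
4210 = 4490/(1 + 26.8882·e^(−r·36)) → e^(−36r) = (1.06651 − 1)/26.8882 = 0.002474
r = −ln(0.002474)/36 = 6.00212/36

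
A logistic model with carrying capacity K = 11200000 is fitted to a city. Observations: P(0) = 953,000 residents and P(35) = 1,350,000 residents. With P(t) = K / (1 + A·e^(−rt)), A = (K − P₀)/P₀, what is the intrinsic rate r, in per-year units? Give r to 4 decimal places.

A = (11200000 − 953000)/953000 = 10.75236
1350000 = 11200000/(1 + 10.75236·e^(−r·35)) → e^(−35r) = (8.2963 − 1)/10.75236 = 0.678576
r = −ln(0.678576)/35 = 0.38776/35

r ≈ 0.0111 per year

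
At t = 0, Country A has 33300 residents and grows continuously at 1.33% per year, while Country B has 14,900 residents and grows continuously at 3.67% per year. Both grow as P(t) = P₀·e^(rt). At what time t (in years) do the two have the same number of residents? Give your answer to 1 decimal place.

t ≈ 34.4 years

33300·e^(0.0133t) = 14900·e^(0.0367t)
33300/14900 = e^((0.0367 − 0.0133)t) → ln(2.2349) = 0.0234·t
t = 0.8042 / 0.0234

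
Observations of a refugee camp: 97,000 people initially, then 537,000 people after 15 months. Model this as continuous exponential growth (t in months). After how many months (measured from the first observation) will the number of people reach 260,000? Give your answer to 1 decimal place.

r = ln(537000/97000) / 15 ≈ 0.114086 per month
t = ln(260000/97000) / r = 0.98597 / 0.114086 ≈ 8.642

t ≈ 8.6 months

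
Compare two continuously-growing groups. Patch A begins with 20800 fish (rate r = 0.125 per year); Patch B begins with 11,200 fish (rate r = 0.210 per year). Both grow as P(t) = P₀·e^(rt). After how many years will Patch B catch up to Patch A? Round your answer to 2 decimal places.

20800·e^(0.125t) = 11200·e^(0.21t)
20800/11200 = e^((0.21 − 0.125)t) → ln(1.85714) = 0.085·t
t = 0.61904 / 0.085

t ≈ 7.28 years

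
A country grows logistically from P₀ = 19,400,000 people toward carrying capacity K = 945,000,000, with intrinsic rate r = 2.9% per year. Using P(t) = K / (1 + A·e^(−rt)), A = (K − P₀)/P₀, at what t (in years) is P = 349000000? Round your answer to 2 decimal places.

t ≈ 114.83 years

A = (945000000 − 19400000)/19400000 = 47.71134
349000000 = 945000000/(1 + 47.71134·e^(−0.029t)) → 1 + 47.71134·e^(−0.029t) = 2.70774
e^(−0.029t) = 0.035793 → t = ln(27.93835)/0.029 = 3.33/0.029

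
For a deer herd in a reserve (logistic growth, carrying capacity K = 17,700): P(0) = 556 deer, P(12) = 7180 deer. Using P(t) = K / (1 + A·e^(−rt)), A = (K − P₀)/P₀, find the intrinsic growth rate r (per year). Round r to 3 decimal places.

A = (17700 − 556)/556 = 30.83453
7180 = 17700/(1 + 30.83453·e^(−r·12)) → e^(−12r) = (2.46518 − 1)/30.83453 = 0.047518
r = −ln(0.047518)/12 = 3.04666/12

r ≈ 0.254 per year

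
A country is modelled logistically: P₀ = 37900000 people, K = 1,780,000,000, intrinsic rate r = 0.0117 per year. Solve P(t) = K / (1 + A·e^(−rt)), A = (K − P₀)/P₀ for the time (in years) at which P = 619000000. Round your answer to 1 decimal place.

t ≈ 273.4 years

A = (1780000000 − 37900000)/37900000 = 45.9657
619000000 = 1780000000/(1 + 45.9657·e^(−0.0117t)) → 1 + 45.9657·e^(−0.0117t) = 2.87561
e^(−0.0117t) = 0.040804 → t = ln(24.50712)/0.0117 = 3.19896/0.0117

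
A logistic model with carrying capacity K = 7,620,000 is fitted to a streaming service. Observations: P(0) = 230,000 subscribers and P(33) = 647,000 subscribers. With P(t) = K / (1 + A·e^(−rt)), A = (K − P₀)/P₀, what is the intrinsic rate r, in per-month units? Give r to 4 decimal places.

A = (7620000 − 230000)/230000 = 32.13043
647000 = 7620000/(1 + 32.13043·e^(−r·33)) → e^(−33r) = (11.77743 − 1)/32.13043 = 0.335428
r = −ln(0.335428)/33 = 1.09235/33

r ≈ 0.0331 per month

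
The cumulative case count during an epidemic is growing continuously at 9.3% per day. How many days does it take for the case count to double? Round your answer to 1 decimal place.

doubling time ≈ 7.5 days

doubling time = ln(2) / |r| = 0.69315 / 0.093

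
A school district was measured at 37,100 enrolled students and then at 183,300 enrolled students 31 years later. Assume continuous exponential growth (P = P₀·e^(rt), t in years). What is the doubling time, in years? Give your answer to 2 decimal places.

doubling time ≈ 13.45 years

r = ln(183300/37100) / 31 = ln(4.9407) / 31 ≈ 0.051532 per year
doubling time = ln 2 / |r| = 0.69315 / 0.051532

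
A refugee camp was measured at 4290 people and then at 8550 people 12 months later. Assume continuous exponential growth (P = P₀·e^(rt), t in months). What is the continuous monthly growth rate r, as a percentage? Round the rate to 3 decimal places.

r ≈ 5.747% per month

8550 = 4290 · e^(r·12)
e^(12r) = 8550/4290 = 1.99301
r = ln(1.99301) / 12 = 0.68964 / 12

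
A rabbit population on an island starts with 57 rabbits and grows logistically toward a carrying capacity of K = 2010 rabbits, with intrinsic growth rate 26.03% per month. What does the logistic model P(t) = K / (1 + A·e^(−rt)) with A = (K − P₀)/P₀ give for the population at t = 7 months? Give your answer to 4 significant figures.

A = (2010 − 57)/57 = 34.26316
P(7) = 2010 / (1 + 34.26316·e^(−0.2603·7)) = 2010 / (1 + 34.26316·0.161686)
= 2010 / 6.53987 ≈ 307.35

≈ 307.3 rabbits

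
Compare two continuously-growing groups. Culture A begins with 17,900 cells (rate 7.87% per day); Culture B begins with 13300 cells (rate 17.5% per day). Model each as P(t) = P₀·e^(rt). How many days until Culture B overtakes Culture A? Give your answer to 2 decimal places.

17900·e^(0.0787t) = 13300·e^(0.175t)
17900/13300 = e^((0.175 − 0.0787)t) → ln(1.34586) = 0.0963·t
t = 0.29704 / 0.0963

t ≈ 3.08 days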